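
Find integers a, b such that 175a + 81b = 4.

Step 1: Check solvability.
gcd(175, 81) = 1
Since 1 divides 4, solutions exist.

Step 2: Apply extended Euclidean algorithm to find gcd.
We find integers such that 175*x0 + 81*y0 = 1

Step 3: Scale the particular solution.
Multiply by 4/1 = 4:
a = 100, b = -216

Step 4: Verify.
175*(100) + 81*(-216) = 4 = 4 ✓

a = 100, b = -216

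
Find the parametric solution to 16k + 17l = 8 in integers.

Step 1: Compute gcd(16, 17) = 1.
Since 1 divides 8, solutions exist.

Step 2: Find a particular solution using extended Euclidean algorithm.
We get k₀ = -8, l₀ = 8.
Check: 16*-8 + 17*8 = 8 = 8 ✓

Step 3: Write the general solution.
k = -8 + (17/1)t = -8 + 17t
l = 8 - (16/1)t = 8 - 16t
for any integer t.

k = -8 + 17t, l = 8 - 16t for integer t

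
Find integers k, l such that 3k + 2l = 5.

Step 1: Check solvability.
gcd(3, 2) = 1
Since 1 divides 5, solutions exist.

Step 2: Apply extended Euclidean algorithm to find gcd.
We find integers such that 3*x0 + 2*y0 = 1

Step 3: Scale the particular solution.
Multiply by 5/1 = 5:
k = 5, l = -5

Step 4: Verify.
3*(5) + 2*(-5) = 5 = 5 ✓

k = 5, l = -5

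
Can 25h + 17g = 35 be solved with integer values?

Step 1: Compute gcd(25, 17).
gcd(25, 17) = 1

Step 2: Check divisibility.
Does 1 divide 35? 35 = 1 x 35, so yes.

By the theorem on linear Diophantine equations, 25h + 17g = 35 has integer solutions if and only if gcd(25, 17) divides 35. Since 1 | 35, solutions exist.

Yes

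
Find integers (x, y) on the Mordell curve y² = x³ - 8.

Try small integer x values and check whether x³ - 8 is a perfect square.
x = 2: x³ - 8 = 2³ - 8 = 8 - 8 = 0
Is 0 a perfect square? 0² = 0 ✓
So (x, y) = (2, 0) is a solution.

x = 2, y = 0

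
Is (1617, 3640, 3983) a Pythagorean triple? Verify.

Compute a² + b² = 1617² + 3640² = 2614689 + 13249600 = 15864289
Compute c² = 3983² = 15864289
Since 15864289 = 15864289, confirmed.

Yes, it is a Pythagorean triple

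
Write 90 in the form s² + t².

We need to find integers s, t > 0 such that s² + t² = 90.
Trying s = 3: t² = 90 - 3² = 90 - 9 = 81
t = 9
Check: 3² + 9² = 9 + 81 = 90 ✓

90 = 3² + 9²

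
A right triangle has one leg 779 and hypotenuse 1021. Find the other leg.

b² = c² - a² = 1042441 - 606841 = 435600
b = 660

660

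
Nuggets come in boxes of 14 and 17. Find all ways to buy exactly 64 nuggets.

We need non-negative integers (x, y) with 14x + 17y = 64.
For each x in 0..4, check if 64 - 14x is a non-negative multiple of 17.
No x yields an integer y ≥ 0.

No solution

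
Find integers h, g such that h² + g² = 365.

We need to find integers h, g > 0 such that h² + g² = 365.
Trying h = 2: g² = 365 - 2² = 365 - 4 = 361
g = 19
Check: 2² + 19² = 4 + 361 = 365 ✓

365 = 2² + 19²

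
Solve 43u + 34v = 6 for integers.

Step 1: Check solvability.
gcd(43, 34) = 1
Since 1 divides 6, solutions exist.

Step 2: Apply extended Euclidean algorithm to find gcd.
We find integers such that 43*x0 + 34*y0 = 1

Step 3: Scale the particular solution.
Multiply by 6/1 = 6:
u = -90, v = 114

Step 4: Verify.
43*(-90) + 34*(114) = 6 = 6 ✓

u = -90, v = 114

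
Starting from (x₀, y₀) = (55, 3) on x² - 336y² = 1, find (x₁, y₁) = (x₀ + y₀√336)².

Solutions to x² - Dy² = 1 are generated by powers of (x₀ + y₀√D).
The next solution satisfies x₁ + y₁√336 = (x₀ + y₀√336)², giving:
x₁ = x₀² + 336y₀² = 55² + 336·3² = 3025 + 3024 = 6049
y₁ = 2x₀y₀ = 2·55·3 = 330

Verify: 6049² - 336·330² = 36590401 - 36590400 = 1 ✓

x = 6049, y = 330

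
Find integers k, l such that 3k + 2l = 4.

Step 1: Check solvability.
gcd(3, 2) = 1
Since 1 divides 4, solutions exist.

Step 2: Apply extended Euclidean algorithm to find gcd.
We find integers such that 3*x0 + 2*y0 = 1

Step 3: Scale the particular solution.
Multiply by 4/1 = 4:
k = 4, l = -4

Step 4: Verify.
3*(4) + 2*(-4) = 4 = 4 ✓

k = 4, l = -4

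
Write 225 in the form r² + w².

We need to find integers r, w > 0 such that r² + w² = 225.
Trying r = 9: w² = 225 - 9² = 225 - 81 = 144
w = 12
Check: 9² + 12² = 81 + 144 = 225 ✓

225 = 9² + 12²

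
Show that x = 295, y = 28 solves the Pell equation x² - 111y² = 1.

Compute x² = 295² = 87025
Compute 111y² = 111·28² = 111·784 = 87024
x² - 111y² = 87025 - 87024 = 1
Since this equals 1, (295, 28) is a solution.

Yes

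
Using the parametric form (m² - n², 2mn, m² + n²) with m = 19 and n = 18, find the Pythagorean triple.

a = m² - n² = 361 - 324 = 37
b = 2mn = 2·19·18 = 684
c = m² + n² = 361 + 324 = 685
Verify: 37² + 684² = 1369 + 467856 = 469225 = 685² ✓

(37, 684, 685)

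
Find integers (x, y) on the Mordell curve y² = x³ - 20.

Try small integer x values and check whether x³ - 20 is a perfect square.
x = 6: x³ - 20 = 6³ - 20 = 216 - 20 = 196
Is 196 a perfect square? 14² = 196 ✓
So (x, y) = (6, 14) is a solution.

x = 6, y = 14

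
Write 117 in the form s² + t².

We need to find integers s, t > 0 such that s² + t² = 117.
Trying s = 6: t² = 117 - 6² = 117 - 36 = 81
t = 9
Check: 6² + 9² = 36 + 81 = 117 ✓

117 = 6² + 9²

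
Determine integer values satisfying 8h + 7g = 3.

Step 1: Check solvability.
gcd(8, 7) = 1
Since 1 divides 3, solutions exist.

Step 2: Apply extended Euclidean algorithm to find gcd.
We find integers such that 8*x0 + 7*y0 = 1

Step 3: Scale the particular solution.
Multiply by 3/1 = 3:
h = 3, g = -3

Step 4: Verify.
8*(3) + 7*(-3) = 3 = 3 ✓

h = 3, g = -3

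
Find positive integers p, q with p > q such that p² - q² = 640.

Factor: p² - q² = (p+q)(p-q) = 640.
We need two factors of 640 with the same parity.
Use p+q = 320 and p-q = 2 (product 320·2 = 640).
Adding: 2p = 322, so p = 161.
Subtracting: 2q = 318, so q = 159.
Check: 161² - 159² = 25921 - 25281 = 640 ✓

p = 161, q = 159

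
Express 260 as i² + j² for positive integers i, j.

We need to find integers i, j > 0 such that i² + j² = 260.
Trying i = 2: j² = 260 - 2² = 260 - 4 = 256
j = 16
Check: 2² + 16² = 4 + 256 = 260 ✓

260 = 2² + 16²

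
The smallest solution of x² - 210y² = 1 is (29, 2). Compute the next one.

Solutions to x² - Dy² = 1 are generated by powers of (x₀ + y₀√D).
The next solution satisfies x₁ + y₁√210 = (x₀ + y₀√210)², giving:
x₁ = x₀² + 210y₀² = 29² + 210·2² = 841 + 840 = 1681
y₁ = 2x₀y₀ = 2·29·2 = 116

Verify: 1681² - 210·116² = 2825761 - 2825760 = 1 ✓

x = 1681, y = 116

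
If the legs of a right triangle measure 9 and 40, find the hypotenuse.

c² = a² + b² = 9² + 40² = 81 + 1600 = 1681
c = 41

41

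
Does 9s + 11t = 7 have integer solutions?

Step 1: Compute gcd(9, 11).
gcd(9, 11) = 1

Step 2: Check divisibility.
Does 1 divide 7? 7 = 1 x 7, so yes.

By the theorem on linear Diophantine equations, 9s + 11t = 7 has integer solutions if and only if gcd(9, 11) divides 7. Since 1 | 7, solutions exist.

Yes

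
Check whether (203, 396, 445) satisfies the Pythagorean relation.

Compute a² + b²:
203² + 396² = 41209 + 156816 = 198025
Compute c²:
445² = 198025
Since 198025 = 198025, it is a Pythagorean triple.

Yes, it is a Pythagorean triple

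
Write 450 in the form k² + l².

We need to find integers k, l > 0 such that k² + l² = 450.
Trying k = 3: l² = 450 - 3² = 450 - 9 = 441
l = 21
Check: 3² + 21² = 9 + 441 = 450 ✓

450 = 3² + 21²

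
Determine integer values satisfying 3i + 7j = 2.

Step 1: Check solvability.
gcd(3, 7) = 1
Since 1 divides 2, solutions exist.

Step 2: Apply extended Euclidean algorithm to find gcd.
We find integers such that 3*x0 + 7*y0 = 1

Step 3: Scale the particular solution.
Multiply by 2/1 = 2:
i = -4, j = 2

Step 4: Verify.
3*(-4) + 7*(2) = 2 = 2 ✓

i = -4, j = 2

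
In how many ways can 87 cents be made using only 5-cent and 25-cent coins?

We need non-negative integers (x, y) with 5x + 25y = 87.
For each x from 0 to 17, check if (87 - 5x) is a non-negative multiple of 25.
Solutions (x, y): none
Count: 0

0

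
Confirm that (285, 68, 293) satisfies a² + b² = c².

Compute a² + b² = 285² + 68² = 81225 + 4624 = 85849
Compute c² = 293² = 85849
Since 85849 = 85849, confirmed.

Yes, it is a Pythagorean triple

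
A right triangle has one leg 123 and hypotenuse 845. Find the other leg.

b² = c² - a² = 714025 - 15129 = 698896
b = 836

836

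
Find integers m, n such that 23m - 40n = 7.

Step 1: Check solvability.
gcd(23, 40) = 1
Since 1 divides 7, solutions exist.

Step 2: Apply extended Euclidean algorithm to find gcd.
We find integers such that 23*x0 + 40*y0 = 1

Step 3: Scale the particular solution.
Multiply by 7/1 = 7:
m = 49, n = 28

Step 4: Verify.
23*(49) - 40*(28) = 7 = 7 ✓

m = 49, n = 28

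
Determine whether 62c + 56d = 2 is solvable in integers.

Step 1: Compute gcd(62, 56).
gcd(62, 56) = 2

Step 2: Check divisibility.
Does 2 divide 2? 2 = 2 x 1, so yes.

By the theorem on linear Diophantine equations, 62c + 56d = 2 has integer solutions if and only if gcd(62, 56) divides 2. Since 2 | 2, solutions exist.

Yes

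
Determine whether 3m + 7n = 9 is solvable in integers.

Step 1: Compute gcd(3, 7).
gcd(3, 7) = 1

Step 2: Check divisibility.
Does 1 divide 9? 9 = 1 x 9, so yes.

By the theorem on linear Diophantine equations, 3m + 7n = 9 has integer solutions if and only if gcd(3, 7) divides 9. Since 1 | 9, solutions exist.

Yes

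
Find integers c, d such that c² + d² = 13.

We need to find integers c, d > 0 such that c² + d² = 13.
Trying c = 2: d² = 13 - 2² = 13 - 4 = 9
d = 3
Check: 2² + 3² = 4 + 9 = 13 ✓

13 = 2² + 3²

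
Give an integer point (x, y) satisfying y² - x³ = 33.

Try small integer x values and check whether x³ + 33 is a perfect square.
x = -2: x³ + 33 = -2³ + 33 = -8 + 33 = 25
Is 25 a perfect square? 5² = 25 ✓
So (x, y) = (-2, 5) is a solution.

x = -2, y = 5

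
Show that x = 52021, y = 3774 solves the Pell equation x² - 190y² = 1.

Compute x² = 52021² = 2706184441
Compute 190y² = 190·3774² = 190·14243076 = 2706184440
x² - 190y² = 2706184441 - 2706184440 = 1
Since this equals 1, (52021, 3774) is a solution.

Yes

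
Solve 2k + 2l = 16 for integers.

Step 1: Check solvability.
gcd(2, 2) = 2
Since 2 divides 16, solutions exist.

Step 2: Apply extended Euclidean algorithm to find gcd.
We find integers such that 2*x0 + 2*y0 = 2

Step 3: Scale the particular solution.
Multiply by 16/2 = 8:
k = 0, l = 8

Step 4: Verify.
2*(0) + 2*(8) = 16 = 16 ✓

k = 0, l = 8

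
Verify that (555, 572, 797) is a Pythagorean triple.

Compute a² + b² = 555² + 572² = 308025 + 327184 = 635209
Compute c² = 797² = 635209
Since 635209 = 635209, confirmed.

Yes, it is a Pythagorean triple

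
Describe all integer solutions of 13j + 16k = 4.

Step 1: Compute gcd(13, 16) = 1.
Since 1 divides 4, solutions exist.

Step 2: Find a particular solution using extended Euclidean algorithm.
We get j₀ = 20, k₀ = -16.
Check: 13*20 + 16*-16 = 4 = 4 ✓

Step 3: Write the general solution.
j = 20 + (16/1)t = 20 + 16t
k = -16 - (13/1)t = -16 - 13t
for any integer t.

j = 20 + 16t, k = -16 - 13t for integer t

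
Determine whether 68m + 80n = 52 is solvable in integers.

Step 1: Compute gcd(68, 80).
gcd(68, 80) = 4

Step 2: Check divisibility.
Does 4 divide 52? 52 = 4 x 13, so yes.

By the theorem on linear Diophantine equations, 68m + 80n = 52 has integer solutions if and only if gcd(68, 80) divides 52. Since 4 | 52, solutions exist.

Yes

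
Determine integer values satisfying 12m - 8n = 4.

Step 1: Check solvability.
gcd(12, 8) = 4
Since 4 divides 4, solutions exist.

Step 2: Apply extended Euclidean algorithm to find gcd.
We find integers such that 12*x0 + 8*y0 = 4

Step 3: Scale the particular solution.
Multiply by 4/4 = 1:
m = 1, n = 1

Step 4: Verify.
12*(1) - 8*(1) = 4 = 4 ✓

m = 1, n = 1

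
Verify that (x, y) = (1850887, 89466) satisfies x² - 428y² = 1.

Compute x² = 1850887² = 3425782686769
Compute 428y² = 428·89466² = 428·8004165156 = 3425782686768
x² - 428y² = 3425782686769 - 3425782686768 = 1
Since this equals 1, (1850887, 89466) is a solution.

Yes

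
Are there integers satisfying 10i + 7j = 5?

Step 1: Compute gcd(10, 7).
gcd(10, 7) = 1

Step 2: Check divisibility.
Does 1 divide 5? 5 = 1 x 5, so yes.

By the theorem on linear Diophantine equations, 10i + 7j = 5 has integer solutions if and only if gcd(10, 7) divides 5. Since 1 | 5, solutions exist.

Yes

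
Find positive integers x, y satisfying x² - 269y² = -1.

We need x² = 269y² - 1. Try successive y:
y = 1: x² = 269·1² - 1 = 268, not a perfect square
y = 2: x² = 269·2² - 1 = 1075, not a perfect square
y = 3: x² = 269·3² - 1 = 2420, not a perfect square
...
y = 5: x² = 269·5² - 1 = 6724 = 82² ✓
Check: 82² - 269·5² = 6724 - 6725 = -1 ✓

x = 82, y = 5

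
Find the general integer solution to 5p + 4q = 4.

Step 1: Compute gcd(5, 4) = 1.
Since 1 divides 4, solutions exist.

Step 2: Find a particular solution using extended Euclidean algorithm.
We get p₀ = 4, q₀ = -4.
Check: 5*4 + 4*-4 = 4 = 4 ✓

Step 3: Write the general solution.
p = 4 + (4/1)t = 4 + 4t
q = -4 - (5/1)t = -4 - 5t
for any integer t.

p = 4 + 4t, q = -4 - 5t for integer t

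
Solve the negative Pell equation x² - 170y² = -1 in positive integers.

We need x² = 170y² - 1. Try successive y:
y = 1: x² = 170·1² - 1 = 169 = 13² ✓
Check: 13² - 170·1² = 169 - 170 = -1 ✓

x = 13, y = 1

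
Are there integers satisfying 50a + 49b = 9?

Step 1: Compute gcd(50, 49).
gcd(50, 49) = 1

Step 2: Check divisibility.
Does 1 divide 9? 9 = 1 x 9, so yes.

By the theorem on linear Diophantine equations, 50a + 49b = 9 has integer solutions if and only if gcd(50, 49) divides 9. Since 1 | 9, solutions exist.

Yes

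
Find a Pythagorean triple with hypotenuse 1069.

We need a² + b² = 1069² = 1142761.
Trying: 731² + 780² = 534361 + 608400 = 1142761 ✓

(731, 780, 1069)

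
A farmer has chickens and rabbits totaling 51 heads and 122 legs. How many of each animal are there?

Let c = chickens, r = rabbits.
Heads: c + r = 51
Legs: 2c + 4r = 122
From the first equation, c = 51 - r. Substitute:
2(51 - r) + 4r = 122
102 + 2r = 122
r = (122 - 102)/2 = 10
c = 51 - 10 = 41

Chickens: 41, Rabbits: 10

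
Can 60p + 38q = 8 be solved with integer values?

Step 1: Compute gcd(60, 38).
gcd(60, 38) = 2

Step 2: Check divisibility.
Does 2 divide 8? 8 = 2 x 4, so yes.

By the theorem on linear Diophantine equations, 60p + 38q = 8 has integer solutions if and only if gcd(60, 38) divides 8. Since 2 | 8, solutions exist.

Yes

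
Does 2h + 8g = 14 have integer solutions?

Step 1: Compute gcd(2, 8).
gcd(2, 8) = 2

Step 2: Check divisibility.
Does 2 divide 14? 14 = 2 x 7, so yes.

By the theorem on linear Diophantine equations, 2h + 8g = 14 has integer solutions if and only if gcd(2, 8) divides 14. Since 2 | 14, solutions exist.

Yes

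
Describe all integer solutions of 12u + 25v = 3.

Step 1: Compute gcd(12, 25) = 1.
Since 1 divides 3, solutions exist.

Step 2: Find a particular solution using extended Euclidean algorithm.
We get u₀ = -6, v₀ = 3.
Check: 12*-6 + 25*3 = 3 = 3 ✓

Step 3: Write the general solution.
u = -6 + (25/1)t = -6 + 25t
v = 3 - (12/1)t = 3 - 12t
for any integer t.

u = -6 + 25t, v = 3 - 12t for integer t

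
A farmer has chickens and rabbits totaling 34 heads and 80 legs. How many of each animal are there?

Let c = chickens, r = rabbits.
Heads: c + r = 34
Legs: 2c + 4r = 80
From the first equation, c = 34 - r. Substitute:
2(34 - r) + 4r = 80
68 + 2r = 80
r = (80 - 68)/2 = 6
c = 34 - 6 = 28

Chickens: 28, Rabbits: 6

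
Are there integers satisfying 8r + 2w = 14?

Step 1: Compute gcd(8, 2).
gcd(8, 2) = 2

Step 2: Check divisibility.
Does 2 divide 14? 14 = 2 x 7, so yes.

By the theorem on linear Diophantine equations, 8r + 2w = 14 has integer solutions if and only if gcd(8, 2) divides 14. Since 2 | 14, solutions exist.

Yes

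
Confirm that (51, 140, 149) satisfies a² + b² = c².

Compute a² + b² = 51² + 140² = 2601 + 19600 = 22201
Compute c² = 149² = 22201
Since 22201 = 22201, confirmed.

Yes, it is a Pythagorean triple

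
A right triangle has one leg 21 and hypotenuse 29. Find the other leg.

b² = c² - a² = 841 - 441 = 400
b = 20

20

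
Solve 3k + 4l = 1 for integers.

Step 1: Check solvability.
gcd(3, 4) = 1
Since 1 divides 1, solutions exist.

Step 2: Apply extended Euclidean algorithm to find gcd.
We find integers such that 3*x0 + 4*y0 = 1

Step 3: Scale the particular solution.
Multiply by 1/1 = 1:
k = -1, l = 1

Step 4: Verify.
3*(-1) + 4*(1) = 1 = 1 ✓

k = -1, l = 1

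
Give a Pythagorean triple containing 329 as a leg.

We need the other leg and hypotenuse such that 329² + x² = c².
Take x = 1080, c = 1129: 329² + 1080² = 108241 + 1166400 = 1274641 = 1129² ✓
Triple: (329, 1080, 1129)

(329, 1080, 1129)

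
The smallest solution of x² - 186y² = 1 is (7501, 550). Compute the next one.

Solutions to x² - Dy² = 1 are generated by powers of (x₀ + y₀√D).
The next solution satisfies x₁ + y₁√186 = (x₀ + y₀√186)², giving:
x₁ = x₀² + 186y₀² = 7501² + 186·550² = 56265001 + 56265000 = 112530001
y₁ = 2x₀y₀ = 2·7501·550 = 8251100

Verify: 112530001² - 186·8251100² = 12663001125060001 - 12663001125060000 = 1 ✓

x = 112530001, y = 8251100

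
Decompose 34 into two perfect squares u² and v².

We need to find integers u, v > 0 such that u² + v² = 34.
Trying u = 3: v² = 34 - 3² = 34 - 9 = 25
v = 5
Check: 3² + 5² = 9 + 25 = 34 ✓

34 = 3² + 5²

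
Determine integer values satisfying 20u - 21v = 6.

Step 1: Check solvability.
gcd(20, 21) = 1
Since 1 divides 6, solutions exist.

Step 2: Apply extended Euclidean algorithm to find gcd.
We find integers such that 20*x0 + 21*y0 = 1

Step 3: Scale the particular solution.
Multiply by 6/1 = 6:
u = -6, v = -6

Step 4: Verify.
20*(-6) - 21*(-6) = 6 = 6 ✓

u = -6, v = -6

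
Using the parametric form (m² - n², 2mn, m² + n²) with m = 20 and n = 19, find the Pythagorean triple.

a = m² - n² = 400 - 361 = 39
b = 2mn = 2·20·19 = 760
c = m² + n² = 400 + 361 = 761
Verify: 39² + 760² = 1521 + 577600 = 579121 = 761² ✓

(39, 760, 761)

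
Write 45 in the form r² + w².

We need to find integers r, w > 0 such that r² + w² = 45.
Trying r = 3: w² = 45 - 3² = 45 - 9 = 36
w = 6
Check: 3² + 6² = 9 + 36 = 45 ✓

45 = 3² + 6²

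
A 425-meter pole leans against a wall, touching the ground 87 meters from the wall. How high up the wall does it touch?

The ladder, wall, and ground form a right triangle with hypotenuse 425 and one leg 87.
By the Pythagorean theorem: h² = 425² - 87² = 180625 - 7569 = 173056
h = √173056 = 416 meters

416 meters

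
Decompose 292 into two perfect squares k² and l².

We need to find integers k, l > 0 such that k² + l² = 292.
Trying k = 6: l² = 292 - 6² = 292 - 36 = 256
l = 16
Check: 6² + 16² = 36 + 256 = 292 ✓

292 = 6² + 16²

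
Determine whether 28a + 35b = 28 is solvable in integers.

Step 1: Compute gcd(28, 35).
gcd(28, 35) = 7

Step 2: Check divisibility.
Does 7 divide 28? 28 = 7 x 4, so yes.

By the theorem on linear Diophantine equations, 28a + 35b = 28 has integer solutions if and only if gcd(28, 35) divides 28. Since 7 | 28, solutions exist.

Yes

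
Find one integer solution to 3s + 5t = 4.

Step 1: Check solvability.
gcd(3, 5) = 1
Since 1 divides 4, solutions exist.

Step 2: Apply extended Euclidean algorithm to find gcd.
We find integers such that 3*x0 + 5*y0 = 1

Step 3: Scale the particular solution.
Multiply by 4/1 = 4:
s = 8, t = -4

Step 4: Verify.
3*(8) + 5*(-4) = 4 = 4 ✓

s = 8, t = -4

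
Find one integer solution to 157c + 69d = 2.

Step 1: Check solvability.
gcd(157, 69) = 1
Since 1 divides 2, solutions exist.

Step 2: Apply extended Euclidean algorithm to find gcd.
We find integers such that 157*x0 + 69*y0 = 1

Step 3: Scale the particular solution.
Multiply by 2/1 = 2:
c = -58, d = 132

Step 4: Verify.
157*(-58) + 69*(132) = 2 = 2 ✓

c = -58, d = 132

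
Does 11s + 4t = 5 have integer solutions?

Step 1: Compute gcd(11, 4).
gcd(11, 4) = 1

Step 2: Check divisibility.
Does 1 divide 5? 5 = 1 x 5, so yes.

By the theorem on linear Diophantine equations, 11s + 4t = 5 has integer solutions if and only if gcd(11, 4) divides 5. Since 1 | 5, solutions exist.

Yes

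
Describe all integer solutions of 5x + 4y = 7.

Step 1: Compute gcd(5, 4) = 1.
Since 1 divides 7, solutions exist.

Step 2: Find a particular solution using extended Euclidean algorithm.
We get x₀ = 7, y₀ = -7.
Check: 5*7 + 4*-7 = 7 = 7 ✓

Step 3: Write the general solution.
x = 7 + (4/1)t = 7 + 4t
y = -7 - (5/1)t = -7 - 5t
for any integer t.

x = 7 + 4t, y = -7 - 5t for integer t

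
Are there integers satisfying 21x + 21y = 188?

Step 1: Compute gcd(21, 21).
gcd(21, 21) = 21

Step 2: Check divisibility.
Does 21 divide 188? 188 = 21 x 8 + 20, so no.

By the theorem on linear Diophantine equations, 21x + 21y = 188 has integer solutions if and only if gcd(21, 21) divides 188. Since 21 does not divide 188, no solutions exist.

No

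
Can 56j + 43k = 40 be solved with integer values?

Step 1: Compute gcd(56, 43).
gcd(56, 43) = 1

Step 2: Check divisibility.
Does 1 divide 40? 40 = 1 x 40, so yes.

By the theorem on linear Diophantine equations, 56j + 43k = 40 has integer solutions if and only if gcd(56, 43) divides 40. Since 1 | 40, solutions exist.

Yes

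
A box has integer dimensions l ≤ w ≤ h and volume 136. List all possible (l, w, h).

Iterate l from 1 to ⌊136^(1/3)⌋. For each l dividing 136, iterate w ≥ l with w dividing 136/l, and set h = 136/(l·w).
Triples found (6): (1×1×136), (1×2×68), (1×4×34), (1×8×17), (2×2×34), (2×4×17)

(1×1×136), (1×2×68), (1×4×34), (1×8×17), (2×2×34), (2×4×17)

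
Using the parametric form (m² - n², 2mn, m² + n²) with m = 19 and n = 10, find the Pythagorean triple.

a = m² - n² = 361 - 100 = 261
b = 2mn = 2·19·10 = 380
c = m² + n² = 361 + 100 = 461
Verify: 261² + 380² = 68121 + 144400 = 212521 = 461² ✓

(261, 380, 461)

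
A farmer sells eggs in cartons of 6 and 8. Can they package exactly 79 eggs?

We need non-negative a, b with 6a + 8b = 79.
gcd(6, 8) = 2, and 2 does not divide 79.
No integer solutions exist.

No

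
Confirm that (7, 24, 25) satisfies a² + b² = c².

Compute a² + b² = 7² + 24² = 49 + 576 = 625
Compute c² = 25² = 625
Since 625 = 625, confirmed.

Yes, it is a Pythagorean triple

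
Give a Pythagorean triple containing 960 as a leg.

We need the other leg and hypotenuse such that 960² + x² = c².
Take x = 644, c = 1156: 960² + 644² = 921600 + 414736 = 1336336 = 1156² ✓
Triple: (644, 960, 1156)

(644, 960, 1156)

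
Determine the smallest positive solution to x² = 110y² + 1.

We seek the smallest positive integers (x, y) with x² - 110y² = 1, i.e., x² = 110y² + 1.
Try successive y values:
y = 1: x² = 110·1² + 1 = 111, not a perfect square
y = 2: x² = 110·2² + 1 = 441, x = 21 ✓

Verify: 21² - 110·2² = 441 - 440 = 1 ✓

x = 21, y = 2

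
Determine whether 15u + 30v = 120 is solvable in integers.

Step 1: Compute gcd(15, 30).
gcd(15, 30) = 15

Step 2: Check divisibility.
Does 15 divide 120? 120 = 15 x 8, so yes.

By the theorem on linear Diophantine equations, 15u + 30v = 120 has integer solutions if and only if gcd(15, 30) divides 120. Since 15 | 120, solutions exist.

Yes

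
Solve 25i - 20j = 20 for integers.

Step 1: Check solvability.
gcd(25, 20) = 5
Since 5 divides 20, solutions exist.

Step 2: Apply extended Euclidean algorithm to find gcd.
We find integers such that 25*x0 + 20*y0 = 5

Step 3: Scale the particular solution.
Multiply by 20/5 = 4:
i = 4, j = 4

Step 4: Verify.
25*(4) - 20*(4) = 20 = 20 ✓

i = 4, j = 4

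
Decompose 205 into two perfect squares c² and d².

We need to find integers c, d > 0 such that c² + d² = 205.
Trying c = 3: d² = 205 - 3² = 205 - 9 = 196
d = 14
Check: 3² + 14² = 9 + 196 = 205 ✓

205 = 3² + 14²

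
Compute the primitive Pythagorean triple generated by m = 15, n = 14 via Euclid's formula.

a = m² - n² = 225 - 196 = 29
b = 2mn = 2·15·14 = 420
c = m² + n² = 225 + 196 = 421
Verify: 29² + 420² = 841 + 176400 = 177241 = 421² ✓

(29, 420, 421)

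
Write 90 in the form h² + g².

We need to find integers h, g > 0 such that h² + g² = 90.
Trying h = 3: g² = 90 - 3² = 90 - 9 = 81
g = 9
Check: 3² + 9² = 9 + 81 = 90 ✓

90 = 3² + 9²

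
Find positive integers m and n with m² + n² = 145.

We need to find integers m, n > 0 such that m² + n² = 145.
Trying m = 1: n² = 145 - 1² = 145 - 1 = 144
n = 12
Check: 1² + 12² = 1 + 144 = 145 ✓

145 = 1² + 12²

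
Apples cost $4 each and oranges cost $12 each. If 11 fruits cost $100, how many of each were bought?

Let a = apples, o = oranges.
a + o = 11
4a + 12o = 100
Substitute o = 11 - a:
4a + 12(11 - a) = 100
(4 - 12)a = 100 - 132
-8a = -32
a = 4, o = 11 - 4 = 7

Apples: 4, Oranges: 7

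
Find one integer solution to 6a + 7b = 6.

Step 1: Check solvability.
gcd(6, 7) = 1
Since 1 divides 6, solutions exist.

Step 2: Apply extended Euclidean algorithm to find gcd.
We find integers such that 6*x0 + 7*y0 = 1

Step 3: Scale the particular solution.
Multiply by 6/1 = 6:
a = -6, b = 6

Step 4: Verify.
6*(-6) + 7*(6) = 6 = 6 ✓

a = -6, b = 6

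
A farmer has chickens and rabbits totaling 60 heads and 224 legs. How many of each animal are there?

Let c = chickens, r = rabbits.
Heads: c + r = 60
Legs: 2c + 4r = 224
From the first equation, c = 60 - r. Substitute:
2(60 - r) + 4r = 224
120 + 2r = 224
r = (224 - 120)/2 = 52
c = 60 - 52 = 8

Chickens: 8, Rabbits: 52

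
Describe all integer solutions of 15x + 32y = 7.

Step 1: Compute gcd(15, 32) = 1.
Since 1 divides 7, solutions exist.

Step 2: Find a particular solution using extended Euclidean algorithm.
We get x₀ = 105, y₀ = -49.
Check: 15*105 + 32*-49 = 7 = 7 ✓

Step 3: Write the general solution.
x = 105 + (32/1)t = 105 + 32t
y = -49 - (15/1)t = -49 - 15t
for any integer t.

x = 105 + 32t, y = -49 - 15t for integer t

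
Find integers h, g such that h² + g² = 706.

We need to find integers h, g > 0 such that h² + g² = 706.
Trying h = 9: g² = 706 - 9² = 706 - 81 = 625
g = 25
Check: 9² + 25² = 81 + 625 = 706 ✓

706 = 9² + 25²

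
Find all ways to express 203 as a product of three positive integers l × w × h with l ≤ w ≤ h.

Iterate l from 1 to ⌊203^(1/3)⌋. For each l dividing 203, iterate w ≥ l with w dividing 203/l, and set h = 203/(l·w).
Triples found (2): (1×1×203), (1×7×29)

(1×1×203), (1×7×29)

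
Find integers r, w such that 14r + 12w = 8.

Step 1: Check solvability.
gcd(14, 12) = 2
Since 2 divides 8, solutions exist.

Step 2: Apply extended Euclidean algorithm to find gcd.
We find integers such that 14*x0 + 12*y0 = 2

Step 3: Scale the particular solution.
Multiply by 8/2 = 4:
r = 4, w = -4

Step 4: Verify.
14*(4) + 12*(-4) = 8 = 8 ✓

r = 4, w = -4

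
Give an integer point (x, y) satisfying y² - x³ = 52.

Try small integer x values and check whether x³ + 52 is a perfect square.
x = -3: x³ + 52 = -3³ + 52 = -27 + 52 = 25
Is 25 a perfect square? 5² = 25 ✓
So (x, y) = (-3, -5) is a solution.

x = -3, y = -5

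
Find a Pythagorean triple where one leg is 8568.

We need the other leg and hypotenuse such that 8568² + x² = c².
Take x = 1824, c = 8760: 8568² + 1824² = 73410624 + 3326976 = 76737600 = 8760² ✓
Triple: (8568, 1824, 8760)

(8568, 1824, 8760)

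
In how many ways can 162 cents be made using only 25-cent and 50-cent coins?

We need non-negative integers (x, y) with 25x + 50y = 162.
For each x from 0 to 6, check if (162 - 25x) is a non-negative multiple of 50.
Solutions (x, y): none
Count: 0

0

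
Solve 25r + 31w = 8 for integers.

Step 1: Check solvability.
gcd(25, 31) = 1
Since 1 divides 8, solutions exist.

Step 2: Apply extended Euclidean algorithm to find gcd.
We find integers such that 25*x0 + 31*y0 = 1

Step 3: Scale the particular solution.
Multiply by 8/1 = 8:
r = 40, w = -32

Step 4: Verify.
25*(40) + 31*(-32) = 8 = 8 ✓

r = 40, w = -32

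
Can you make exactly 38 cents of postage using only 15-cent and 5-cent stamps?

We need non-negative x, y with 15x + 5y = 38.
gcd(15, 5) = 5, and 5 does not divide 38.
No integer solutions exist, so certainly no non-negative ones.

No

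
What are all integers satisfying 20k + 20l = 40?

Step 1: Compute gcd(20, 20) = 20.
Since 20 divides 40, solutions exist.

Step 2: Find a particular solution using extended Euclidean algorithm.
We get k₀ = 0, l₀ = 2.
Check: 20*0 + 20*2 = 40 = 40 ✓

Step 3: Write the general solution.
k = 0 + (20/20)t = 0 + 1t
l = 2 - (20/20)t = 2 - 1t
for any integer t.

k = 0 + 1t, l = 2 - 1t for integer t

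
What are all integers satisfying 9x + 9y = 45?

Step 1: Compute gcd(9, 9) = 9.
Since 9 divides 45, solutions exist.

Step 2: Find a particular solution using extended Euclidean algorithm.
We get x₀ = 0, y₀ = 5.
Check: 9*0 + 9*5 = 45 = 45 ✓

Step 3: Write the general solution.
x = 0 + (9/9)t = 0 + 1t
y = 5 - (9/9)t = 5 - 1t
for any integer t.

x = 0 + 1t, y = 5 - 1t for integer t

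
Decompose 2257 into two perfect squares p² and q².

We need to find integers p, q > 0 such that p² + q² = 2257.
Trying p = 24: q² = 2257 - 24² = 2257 - 576 = 1681
q = 41
Check: 24² + 41² = 576 + 1681 = 2257 ✓

2257 = 24² + 41²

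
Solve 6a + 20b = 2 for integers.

Step 1: Check solvability.
gcd(6, 20) = 2
Since 2 divides 2, solutions exist.

Step 2: Apply extended Euclidean algorithm to find gcd.
We find integers such that 6*x0 + 20*y0 = 2

Step 3: Scale the particular solution.
Multiply by 2/2 = 1:
a = -3, b = 1

Step 4: Verify.
6*(-3) + 20*(1) = 2 = 2 ✓

a = -3, b = 1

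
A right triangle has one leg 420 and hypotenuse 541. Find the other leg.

a² = c² - b² = 292681 - 176400 = 116281
a = 341

341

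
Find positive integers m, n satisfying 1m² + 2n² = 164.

Try small values of m and check whether (164 - 1m²)/2 is a perfect square.
m = 6: 1·6² = 36, so 2n² = 164 - 36 = 128, giving n² = 64, n = 8.
Check: 1·6² + 2·8² = 36 + 128 = 164 ✓

m = 6, n = 8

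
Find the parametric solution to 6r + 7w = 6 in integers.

Step 1: Compute gcd(6, 7) = 1.
Since 1 divides 6, solutions exist.

Step 2: Find a particular solution using extended Euclidean algorithm.
We get r₀ = -6, w₀ = 6.
Check: 6*-6 + 7*6 = 6 = 6 ✓

Step 3: Write the general solution.
r = -6 + (7/1)t = -6 + 7t
w = 6 - (6/1)t = 6 - 6t
for any integer t.

r = -6 + 7t, w = 6 - 6t for integer t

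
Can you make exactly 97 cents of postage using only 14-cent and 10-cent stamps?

We need non-negative x, y with 14x + 10y = 97.
gcd(14, 10) = 2, and 2 does not divide 97.
No integer solutions exist, so certainly no non-negative ones.

No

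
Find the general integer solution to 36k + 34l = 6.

Step 1: Compute gcd(36, 34) = 2.
Since 2 divides 6, solutions exist.

Step 2: Find a particular solution using extended Euclidean algorithm.
We get k₀ = 3, l₀ = -3.
Check: 36*3 + 34*-3 = 6 = 6 ✓

Step 3: Write the general solution.
k = 3 + (34/2)t = 3 + 17t
l = -3 - (36/2)t = -3 - 18t
for any integer t.

k = 3 + 17t, l = -3 - 18t for integer t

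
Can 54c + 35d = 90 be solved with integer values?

Step 1: Compute gcd(54, 35).
gcd(54, 35) = 1

Step 2: Check divisibility.
Does 1 divide 90? 90 = 1 x 90, so yes.

By the theorem on linear Diophantine equations, 54c + 35d = 90 has integer solutions if and only if gcd(54, 35) divides 90. Since 1 | 90, solutions exist.

Yes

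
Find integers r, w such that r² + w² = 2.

We need to find integers r, w > 0 such that r² + w² = 2.
Trying r = 1: w² = 2 - 1² = 2 - 1 = 1
w = 1
Check: 1² + 1² = 1 + 1 = 2 ✓

2 = 1² + 1²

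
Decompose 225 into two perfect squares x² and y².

We need to find integers x, y > 0 such that x² + y² = 225.
Trying x = 9: y² = 225 - 9² = 225 - 81 = 144
y = 12
Check: 9² + 12² = 81 + 144 = 225 ✓

225 = 9² + 12²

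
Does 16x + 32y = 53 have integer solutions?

Step 1: Compute gcd(16, 32).
gcd(16, 32) = 16

Step 2: Check divisibility.
Does 16 divide 53? 53 = 16 x 3 + 5, so no.

By the theorem on linear Diophantine equations, 16x + 32y = 53 has integer solutions if and only if gcd(16, 32) divides 53. Since 16 does not divide 53, no solutions exist.

No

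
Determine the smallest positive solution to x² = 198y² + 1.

We seek the smallest positive integers (x, y) with x² - 198y² = 1, i.e., x² = 198y² + 1.
Try successive y values:
y = 1: x² = 198·1² + 1 = 199, not a perfect square
y = 2: x² = 198·2² + 1 = 793, not a perfect square
y = 3: x² = 198·3² + 1 = 1783, not a perfect square
... continuing the search (or via continued fractions) ...
y = 14: x² = 198·14² + 1 = 38809, x = 197 ✓

Verify: 197² - 198·14² = 38809 - 38808 = 1 ✓

x = 197, y = 14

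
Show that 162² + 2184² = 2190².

Compute a² + b² = 162² + 2184² = 26244 + 4769856 = 4796100
Compute c² = 2190² = 4796100
Since 4796100 = 4796100, confirmed.

Yes, it is a Pythagorean triple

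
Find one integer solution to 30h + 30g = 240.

Step 1: Check solvability.
gcd(30, 30) = 30
Since 30 divides 240, solutions exist.

Step 2: Apply extended Euclidean algorithm to find gcd.
We find integers such that 30*x0 + 30*y0 = 30

Step 3: Scale the particular solution.
Multiply by 240/30 = 8:
h = 0, g = 8

Step 4: Verify.
30*(0) + 30*(8) = 240 = 240 ✓

h = 0, g = 8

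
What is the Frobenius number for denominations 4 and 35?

For two coprime denominations a and b, the Frobenius number (largest value not representable as a non-negative combination) is ab - a - b.
Here gcd(4, 35) = 1, so they are coprime.
F(4, 35) = 4·35 - 4 - 35 = 140 - 39 = 101

101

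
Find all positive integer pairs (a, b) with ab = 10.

The positive divisors of 10 are: 1, 2, 5, 10.
Each divisor d gives the pair (d, 10/d):
(1, 10), (2, 5), (5, 2), (10, 1)

(1, 10), (2, 5), (5, 2), (10, 1)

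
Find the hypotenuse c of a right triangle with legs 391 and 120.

c² = a² + b² = 391² + 120² = 152881 + 14400 = 167281
c = sqrt(167281) = 409

409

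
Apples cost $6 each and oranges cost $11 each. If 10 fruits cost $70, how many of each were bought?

Let a = apples, o = oranges.
a + o = 10
6a + 11o = 70
Substitute o = 10 - a:
6a + 11(10 - a) = 70
(6 - 11)a = 70 - 110
-5a = -40
a = 8, o = 10 - 8 = 2

Apples: 8, Oranges: 2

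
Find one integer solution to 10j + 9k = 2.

Step 1: Check solvability.
gcd(10, 9) = 1
Since 1 divides 2, solutions exist.

Step 2: Apply extended Euclidean algorithm to find gcd.
We find integers such that 10*x0 + 9*y0 = 1

Step 3: Scale the particular solution.
Multiply by 2/1 = 2:
j = 2, k = -2

Step 4: Verify.
10*(2) + 9*(-2) = 2 = 2 ✓

j = 2, k = -2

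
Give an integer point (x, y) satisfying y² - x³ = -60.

Try small integer x values and check whether x³ - 60 is a perfect square.
x = 4: x³ - 60 = 4³ - 60 = 64 - 60 = 4
Is 4 a perfect square? 2² = 4 ✓
So (x, y) = (4, 2) is a solution.

x = 4, y = 2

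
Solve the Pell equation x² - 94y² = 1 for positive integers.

We seek the smallest positive integers (x, y) with x² - 94y² = 1, i.e., x² = 94y² + 1.
Try successive y values:
y = 1: x² = 94·1² + 1 = 95, not a perfect square
y = 2: x² = 94·2² + 1 = 377, not a perfect square
y = 3: x² = 94·3² + 1 = 847, not a perfect square
... continuing the search (or via continued fractions) ...
y = 221064: x² = 94·221064² + 1 = 4593713457025, x = 2143295 ✓

Verify: 2143295² - 94·221064² = 4593713457025 - 4593713457024 = 1 ✓

x = 2143295, y = 221064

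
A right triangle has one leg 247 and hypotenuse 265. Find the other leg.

b² = c² - a² = 70225 - 61009 = 9216
b = 96

96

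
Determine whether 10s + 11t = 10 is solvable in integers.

Step 1: Compute gcd(10, 11).
gcd(10, 11) = 1

Step 2: Check divisibility.
Does 1 divide 10? 10 = 1 x 10, so yes.

By the theorem on linear Diophantine equations, 10s + 11t = 10 has integer solutions if and only if gcd(10, 11) divides 10. Since 1 | 10, solutions exist.

Yes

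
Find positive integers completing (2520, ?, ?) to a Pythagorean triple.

We need the other leg and hypotenuse such that 2520² + x² = c².
Take x = 4576, c = 5224: 2520² + 4576² = 6350400 + 20939776 = 27290176 = 5224² ✓
Triple: (2520, 4576, 5224)

(2520, 4576, 5224)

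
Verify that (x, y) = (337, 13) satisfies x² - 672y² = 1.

Compute x² = 337² = 113569
Compute 672y² = 672·13² = 672·169 = 113568
x² - 672y² = 113569 - 113568 = 1
Since this equals 1, (337, 13) is a solution.

Yes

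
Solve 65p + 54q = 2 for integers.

Step 1: Check solvability.
gcd(65, 54) = 1
Since 1 divides 2, solutions exist.

Step 2: Apply extended Euclidean algorithm to find gcd.
We find integers such that 65*x0 + 54*y0 = 1

Step 3: Scale the particular solution.
Multiply by 2/1 = 2:
p = 10, q = -12

Step 4: Verify.
65*(10) + 54*(-12) = 2 = 2 ✓

p = 10, q = -12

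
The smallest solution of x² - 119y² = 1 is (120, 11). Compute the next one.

Solutions to x² - Dy² = 1 are generated by powers of (x₀ + y₀√D).
The next solution satisfies x₁ + y₁√119 = (x₀ + y₀√119)², giving:
x₁ = x₀² + 119y₀² = 120² + 119·11² = 14400 + 14399 = 28799
y₁ = 2x₀y₀ = 2·120·11 = 2640

Verify: 28799² - 119·2640² = 829382401 - 829382400 = 1 ✓

x = 28799, y = 2640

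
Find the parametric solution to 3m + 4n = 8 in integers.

Step 1: Compute gcd(3, 4) = 1.
Since 1 divides 8, solutions exist.

Step 2: Find a particular solution using extended Euclidean algorithm.
We get m₀ = -8, n₀ = 8.
Check: 3*-8 + 4*8 = 8 = 8 ✓

Step 3: Write the general solution.
m = -8 + (4/1)t = -8 + 4t
n = 8 - (3/1)t = 8 - 3t
for any integer t.

m = -8 + 4t, n = 8 - 3t for integer t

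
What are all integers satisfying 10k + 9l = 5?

Step 1: Compute gcd(10, 9) = 1.
Since 1 divides 5, solutions exist.

Step 2: Find a particular solution using extended Euclidean algorithm.
We get k₀ = 5, l₀ = -5.
Check: 10*5 + 9*-5 = 5 = 5 ✓

Step 3: Write the general solution.
k = 5 + (9/1)t = 5 + 9t
l = -5 - (10/1)t = -5 - 10t
for any integer t.

k = 5 + 9t, l = -5 - 10t for integer t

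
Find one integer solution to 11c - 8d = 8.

Step 1: Check solvability.
gcd(11, 8) = 1
Since 1 divides 8, solutions exist.

Step 2: Apply extended Euclidean algorithm to find gcd.
We find integers such that 11*x0 + 8*y0 = 1

Step 3: Scale the particular solution.
Multiply by 8/1 = 8:
c = 24, d = 32

Step 4: Verify.
11*(24) - 8*(32) = 8 = 8 ✓

c = 24, d = 32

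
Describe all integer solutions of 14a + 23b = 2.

Step 1: Compute gcd(14, 23) = 1.
Since 1 divides 2, solutions exist.

Step 2: Find a particular solution using extended Euclidean algorithm.
We get a₀ = 10, b₀ = -6.
Check: 14*10 + 23*-6 = 2 = 2 ✓

Step 3: Write the general solution.
a = 10 + (23/1)t = 10 + 23t
b = -6 - (14/1)t = -6 - 14t
for any integer t.

a = 10 + 23t, b = -6 - 14t for integer t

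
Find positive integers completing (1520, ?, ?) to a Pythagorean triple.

We need the other leg and hypotenuse such that 1520² + x² = c².
Take x = 1485, c = 2125: 1520² + 1485² = 2310400 + 2205225 = 4515625 = 2125² ✓
Triple: (1485, 1520, 2125)

(1485, 1520, 2125)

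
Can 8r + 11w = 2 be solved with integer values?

Step 1: Compute gcd(8, 11).
gcd(8, 11) = 1

Step 2: Check divisibility.
Does 1 divide 2? 2 = 1 x 2, so yes.

By the theorem on linear Diophantine equations, 8r + 11w = 2 has integer solutions if and only if gcd(8, 11) divides 2. Since 1 | 2, solutions exist.

Yes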